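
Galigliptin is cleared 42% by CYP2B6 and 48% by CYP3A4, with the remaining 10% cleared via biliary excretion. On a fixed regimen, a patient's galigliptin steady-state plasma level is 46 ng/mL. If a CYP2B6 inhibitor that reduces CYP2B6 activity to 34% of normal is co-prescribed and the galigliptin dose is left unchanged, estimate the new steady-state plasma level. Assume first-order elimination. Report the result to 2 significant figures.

64 ng/mL

CYP2B6: 0.42 × 0.34 = 0.1428
CYP3A4: 0.48 (unchanged)
Other: 0.1 (unchanged)
New clearance relative to baseline: 0.1428 + 0.48 + 0.1 = 0.7228.
New steady-state plasma level = baseline ÷ relative clearance = 46 / 0.7228 = 64 ng/mL.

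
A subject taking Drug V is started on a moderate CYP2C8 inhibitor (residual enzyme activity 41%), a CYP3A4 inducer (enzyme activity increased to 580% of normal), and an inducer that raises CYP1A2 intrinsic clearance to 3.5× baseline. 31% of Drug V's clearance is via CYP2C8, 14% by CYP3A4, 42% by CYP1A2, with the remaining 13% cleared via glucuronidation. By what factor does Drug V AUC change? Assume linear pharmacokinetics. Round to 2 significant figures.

The CYP2C8 pathway (31% of clearance) drops to 0.41× activity: 0.31 × 0.41 = 0.1271.
The CYP3A4 pathway (14% of clearance) rises to 5.8× activity: 0.14 × 5.8 = 0.812.
The CYP1A2 pathway (42% of clearance) rises to 3.5× activity: 0.42 × 3.5 = 1.47.
The remaining 13% of clearance is unaffected.
New clearance relative to baseline: 0.1271 + 0.812 + 1.47 + 0.13 = 2.5391.
Net AUC ratio = 1 / 2.5391 = 0.39.

0.39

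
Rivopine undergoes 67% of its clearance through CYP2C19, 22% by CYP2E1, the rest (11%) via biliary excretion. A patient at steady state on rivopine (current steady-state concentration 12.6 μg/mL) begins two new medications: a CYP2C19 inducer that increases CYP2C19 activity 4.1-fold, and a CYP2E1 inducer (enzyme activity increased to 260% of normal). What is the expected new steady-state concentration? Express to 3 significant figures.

3.67 μg/mL

CYP2C19: 0.67 × 4.1 = 2.747
CYP2E1: 0.22 × 2.6 = 0.572
Other: 0.11 (unchanged)
CL_new/CL_old = 2.747 + 0.572 + 0.11 = 3.429.
Steady-state concentration ∝ 1/CL: new value = 12.6 / 3.429 = 3.67 μg/mL.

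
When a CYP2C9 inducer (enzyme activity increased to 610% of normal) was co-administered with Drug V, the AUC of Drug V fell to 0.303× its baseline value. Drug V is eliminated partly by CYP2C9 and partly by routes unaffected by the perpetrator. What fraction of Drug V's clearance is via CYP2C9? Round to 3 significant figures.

Call the CYP2C9 fraction fm. After the interaction, CL_new/CL_old = fm × 6.1 + (1 − fm).
AUC ratio = 1 / (new CL fraction), so new CL fraction = 1 / 0.303 = 3.3.
fm × 6.1 + 1 − fm = 3.3  ⇒  fm × (6.1 − 1) = 2.3  ⇒  fm = 0.451.

0.451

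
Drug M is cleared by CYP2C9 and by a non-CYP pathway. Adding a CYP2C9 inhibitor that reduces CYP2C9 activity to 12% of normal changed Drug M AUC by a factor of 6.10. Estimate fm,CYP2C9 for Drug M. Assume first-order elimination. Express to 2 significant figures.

Let fm be the CYP2C9 fraction. New clearance relative to baseline = fm × 0.12 + (1 − fm).
AUC ratio = 1 / (new CL fraction), so new CL fraction = 1 / 6.10 = 0.1639.
fm × 0.12 + 1 − fm = 0.1639  ⇒  fm × (0.12 − 1) = −0.8361  ⇒  fm = 0.95.

0.95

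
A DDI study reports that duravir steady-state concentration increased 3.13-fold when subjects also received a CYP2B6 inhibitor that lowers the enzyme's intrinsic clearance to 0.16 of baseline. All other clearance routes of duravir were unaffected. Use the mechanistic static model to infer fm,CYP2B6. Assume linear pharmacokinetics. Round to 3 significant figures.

Write x for the fraction cleared via CYP2B6. The observed steady-state concentration change means clearance fell to 1/3.13 = 0.3195 of baseline.
Setting x·0.16 + (1 − x) = 0.3195 and solving: x = (0.3195 − 1)/(0.16 − 1) = 0.810.

0.810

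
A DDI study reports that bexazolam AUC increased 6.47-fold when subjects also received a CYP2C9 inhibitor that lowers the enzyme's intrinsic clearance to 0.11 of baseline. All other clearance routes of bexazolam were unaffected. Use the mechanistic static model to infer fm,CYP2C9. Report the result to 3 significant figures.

Write x for the fraction cleared via CYP2C9. The observed AUC change means clearance fell to 1/6.47 = 0.1546 of baseline.
Only the CYP2C9 route changed, so 0.1546 = x·0.11 + (1 − x), giving x = 0.950.

0.950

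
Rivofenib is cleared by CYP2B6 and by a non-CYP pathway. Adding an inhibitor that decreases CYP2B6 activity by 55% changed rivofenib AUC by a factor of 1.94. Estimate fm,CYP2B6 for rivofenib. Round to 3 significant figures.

Call the CYP2B6 fraction fm. After the interaction, CL_new/CL_old = fm × 0.45 + (1 − fm).
AUC ratio = 1 / (new CL fraction), so new CL fraction = 1 / 1.94 = 0.5155.
fm × 0.45 + 1 − fm = 0.5155  ⇒  fm × (0.45 − 1) = −0.4845  ⇒  fm = 0.881.

0.881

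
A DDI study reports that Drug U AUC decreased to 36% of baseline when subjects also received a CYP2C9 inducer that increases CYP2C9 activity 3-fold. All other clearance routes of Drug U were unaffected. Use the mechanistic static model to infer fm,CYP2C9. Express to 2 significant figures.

Call the CYP2C9 fraction fm. After the interaction, CL_new/CL_old = fm × 3 + (1 − fm).
AUC ratio = 1 / (new CL fraction), so new CL fraction = 1 / 0.360 = 2.778.
fm × 3 + 1 − fm = 2.778  ⇒  fm × (3 − 1) = 1.778  ⇒  fm = 0.89.

0.89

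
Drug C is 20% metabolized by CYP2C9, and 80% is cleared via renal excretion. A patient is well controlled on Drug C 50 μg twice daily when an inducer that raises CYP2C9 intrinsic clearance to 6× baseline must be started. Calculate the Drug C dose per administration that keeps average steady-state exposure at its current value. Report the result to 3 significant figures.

The CYP2C9 pathway (20% of clearance) rises to 6× activity: 0.2 × 6 = 1.2.
Non-CYP routes (80%) are unchanged.
Relative clearance = 1.2 + 0.8 = 2.
To maintain the same steady-state level, dose must scale with clearance: new dose = 50 × 2 = 100 μg.

100 μg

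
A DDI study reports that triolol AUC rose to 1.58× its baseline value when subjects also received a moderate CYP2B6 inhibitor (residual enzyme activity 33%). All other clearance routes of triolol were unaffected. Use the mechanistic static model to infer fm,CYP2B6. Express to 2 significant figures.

Let x = fm,CYP2B6. Because AUC ∝ 1/CL, relative clearance fell to 1/1.58 = 0.6329.
Setting x·0.33 + (1 − x) = 0.6329 and solving: x = (0.6329 − 1)/(0.33 − 1) = 0.55.

0.55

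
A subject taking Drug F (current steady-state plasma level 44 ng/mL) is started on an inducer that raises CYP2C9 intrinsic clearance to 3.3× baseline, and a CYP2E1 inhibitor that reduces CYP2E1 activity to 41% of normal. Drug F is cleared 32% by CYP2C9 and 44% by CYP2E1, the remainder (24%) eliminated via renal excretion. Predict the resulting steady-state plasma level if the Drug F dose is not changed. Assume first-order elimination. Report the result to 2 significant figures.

The CYP2C9 pathway (32% of clearance) rises to 3.3× activity: 0.32 × 3.3 = 1.056.
The CYP2E1 pathway (44% of clearance) is reduced to 0.41× activity: 0.44 × 0.41 = 0.1804.
The remaining 24% of clearance is unaffected.
CL_new/CL_old = 1.056 + 0.1804 + 0.24 = 1.4764.
New steady-state plasma level = 44 / 1.4764 = 30 ng/mL (concentration scales inversely with clearance).

30 ng/mL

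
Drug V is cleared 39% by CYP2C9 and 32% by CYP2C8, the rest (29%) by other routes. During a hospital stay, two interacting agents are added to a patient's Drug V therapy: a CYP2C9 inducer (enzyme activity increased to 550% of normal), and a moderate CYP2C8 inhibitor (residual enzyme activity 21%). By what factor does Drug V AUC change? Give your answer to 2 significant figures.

0.40

The CYP2C9 pathway (39% of clearance) is boosted to 5.5× activity: 0.39 × 5.5 = 2.145.
The CYP2C8 pathway (32% of clearance) drops to 0.21× activity: 0.32 × 0.21 = 0.0672.
Non-CYP routes (29%) are unchanged.
New clearance relative to baseline: 2.145 + 0.0672 + 0.29 = 2.5022.
Because AUC varies inversely with clearance, the combined effect is 1 / 2.5022 = 0.40.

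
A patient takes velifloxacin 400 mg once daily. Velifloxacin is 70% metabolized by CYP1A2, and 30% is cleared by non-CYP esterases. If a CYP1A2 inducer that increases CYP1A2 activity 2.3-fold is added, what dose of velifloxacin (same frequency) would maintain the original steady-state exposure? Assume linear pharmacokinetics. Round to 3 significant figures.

CYP1A2: 0.7 × 2.3 = 1.61
Other: 0.3 (unchanged)
CL_new/CL_old = 1.61 + 0.3 = 1.91.
Css,avg = (dose rate)/CL, so holding Css fixed requires dose ∝ CL: 400 × 1.91 = 764 mg.

764 mg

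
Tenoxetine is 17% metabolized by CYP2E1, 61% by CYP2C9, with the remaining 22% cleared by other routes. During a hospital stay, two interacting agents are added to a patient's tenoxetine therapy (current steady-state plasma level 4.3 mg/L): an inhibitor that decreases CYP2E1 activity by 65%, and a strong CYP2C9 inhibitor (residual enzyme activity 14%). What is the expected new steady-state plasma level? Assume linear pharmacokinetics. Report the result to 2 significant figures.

12 mg/L

The CYP2E1 pathway (17% of clearance) drops to 0.35× activity: 0.17 × 0.35 = 0.0595.
The CYP2C9 pathway (61% of clearance) falls to 0.14× activity: 0.61 × 0.14 = 0.0854.
Non-CYP routes (22%) are unchanged.
Relative clearance = 0.0595 + 0.0854 + 0.22 = 0.3649.
Steady-state plasma level ∝ 1/CL: new value = 4.3 / 0.3649 = 12 mg/L.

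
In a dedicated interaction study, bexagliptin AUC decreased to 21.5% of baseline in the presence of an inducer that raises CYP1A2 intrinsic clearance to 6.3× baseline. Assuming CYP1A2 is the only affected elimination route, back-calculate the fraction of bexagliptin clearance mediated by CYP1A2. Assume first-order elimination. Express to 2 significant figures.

Write x for the fraction cleared via CYP1A2. The observed AUC change means clearance rose to 1/0.215 = 4.651 of baseline.
Setting x·6.3 + (1 − x) = 4.651 and solving: x = (4.651 − 1)/(6.3 − 1) = 0.69.

0.69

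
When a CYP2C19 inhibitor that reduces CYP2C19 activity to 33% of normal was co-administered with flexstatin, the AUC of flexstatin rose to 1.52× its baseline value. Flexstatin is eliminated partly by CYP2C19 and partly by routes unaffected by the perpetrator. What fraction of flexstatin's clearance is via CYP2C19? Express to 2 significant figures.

0.51

Write x for the fraction cleared via CYP2C19. The observed AUC change means clearance fell to 1/1.52 = 0.6579 of baseline.
Only the CYP2C19 route changed, so 0.6579 = x·0.33 + (1 − x), giving x = 0.51.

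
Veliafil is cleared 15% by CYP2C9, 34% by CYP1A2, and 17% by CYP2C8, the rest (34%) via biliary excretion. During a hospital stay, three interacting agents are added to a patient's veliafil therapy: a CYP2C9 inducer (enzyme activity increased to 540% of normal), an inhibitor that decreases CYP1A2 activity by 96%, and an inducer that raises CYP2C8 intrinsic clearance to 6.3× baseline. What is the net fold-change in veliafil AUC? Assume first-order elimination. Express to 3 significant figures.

0.448

The CYP2C9 pathway (15% of clearance) rises to 5.4× activity: 0.15 × 5.4 = 0.81.
The CYP1A2 pathway (34% of clearance) drops to 0.04× activity: 0.34 × 0.04 = 0.0136.
The CYP2C8 pathway (17% of clearance) is boosted to 6.3× activity: 0.17 × 6.3 = 1.071.
Non-CYP routes (34%) are unchanged.
New clearance relative to baseline: 0.81 + 0.0136 + 1.071 + 0.34 = 2.2346.
Net AUC ratio = 1 / 2.2346 = 0.448.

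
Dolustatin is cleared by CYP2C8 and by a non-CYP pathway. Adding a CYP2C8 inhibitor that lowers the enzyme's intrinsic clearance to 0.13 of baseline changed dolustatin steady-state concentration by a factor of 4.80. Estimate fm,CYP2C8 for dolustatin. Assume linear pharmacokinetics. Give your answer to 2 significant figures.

0.91

Write x for the fraction cleared via CYP2C8. The observed steady-state concentration change means clearance fell to 1/4.80 = 0.2083 of baseline.
Setting x·0.13 + (1 − x) = 0.2083 and solving: x = (0.2083 − 1)/(0.13 − 1) = 0.91.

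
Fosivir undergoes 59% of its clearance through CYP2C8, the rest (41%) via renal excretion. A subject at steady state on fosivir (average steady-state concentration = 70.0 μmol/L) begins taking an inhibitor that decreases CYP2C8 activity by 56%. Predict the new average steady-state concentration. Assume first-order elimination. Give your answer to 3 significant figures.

CYP2C8: 0.59 × 0.44 = 0.2596
Other: 0.41 (unchanged)
Relative clearance = 0.2596 + 0.41 = 0.6696.
Average steady-state concentration ∝ 1/CL, so new value = 70.0 / 0.6696 = 105 μmol/L.

105 μmol/L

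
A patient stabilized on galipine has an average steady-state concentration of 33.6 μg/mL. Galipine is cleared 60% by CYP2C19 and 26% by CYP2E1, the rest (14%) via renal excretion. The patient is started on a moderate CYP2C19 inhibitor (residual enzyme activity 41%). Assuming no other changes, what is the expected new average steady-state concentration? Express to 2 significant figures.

The CYP2C19 pathway (60% of clearance) is reduced to 0.41× activity: 0.6 × 0.41 = 0.246.
CYP2E1 (26%) and the residual 14% are unaffected.
New clearance relative to baseline: 0.246 + 0.26 + 0.14 = 0.646.
With dosing unchanged, average steady-state concentration scales as 1/CL: 33.6 / 0.646 = 52 μg/mL.

52 μg/mL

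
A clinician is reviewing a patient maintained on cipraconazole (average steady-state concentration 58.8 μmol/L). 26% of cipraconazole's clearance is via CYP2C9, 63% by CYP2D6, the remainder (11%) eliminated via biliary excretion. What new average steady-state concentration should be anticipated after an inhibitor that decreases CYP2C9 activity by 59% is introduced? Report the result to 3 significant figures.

69.5 μmol/L

The CYP2C9 pathway (26% of clearance) drops to 0.41× activity: 0.26 × 0.41 = 0.1066.
CYP2D6 (63%) and the residual 11% are unaffected.
Relative clearance = 0.1066 + 0.63 + 0.11 = 0.8466.
New average steady-state concentration = baseline ÷ relative clearance = 58.8 / 0.8466 = 69.5 μmol/L.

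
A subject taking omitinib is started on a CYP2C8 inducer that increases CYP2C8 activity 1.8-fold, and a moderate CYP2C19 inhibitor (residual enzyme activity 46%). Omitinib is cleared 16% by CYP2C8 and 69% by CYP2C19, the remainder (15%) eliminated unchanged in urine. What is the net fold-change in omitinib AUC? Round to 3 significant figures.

The CYP2C8 pathway (16% of clearance) increases to 1.8× activity: 0.16 × 1.8 = 0.288.
The CYP2C19 pathway (69% of clearance) is reduced to 0.46× activity: 0.69 × 0.46 = 0.3174.
Non-CYP routes (15%) are unchanged.
Relative clearance = 0.288 + 0.3174 + 0.15 = 0.7554.
Net AUC ratio = 1 / 0.7554 = 1.32.

1.32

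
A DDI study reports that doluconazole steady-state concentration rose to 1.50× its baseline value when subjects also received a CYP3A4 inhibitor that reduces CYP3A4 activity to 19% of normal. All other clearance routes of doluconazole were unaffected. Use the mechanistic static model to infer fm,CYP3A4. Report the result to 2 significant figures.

Write x for the fraction cleared via CYP3A4. The observed steady-state concentration change means clearance fell to 1/1.50 = 0.6667 of baseline.
Only the CYP3A4 route changed, so 0.6667 = x·0.19 + (1 − x), giving x = 0.41.

0.41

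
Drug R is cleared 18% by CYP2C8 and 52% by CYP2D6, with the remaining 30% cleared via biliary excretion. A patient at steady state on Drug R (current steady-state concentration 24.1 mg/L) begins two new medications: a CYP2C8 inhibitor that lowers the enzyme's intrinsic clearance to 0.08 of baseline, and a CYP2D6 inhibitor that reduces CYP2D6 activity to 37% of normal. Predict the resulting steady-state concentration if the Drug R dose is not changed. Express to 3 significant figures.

47.6 mg/L

The CYP2C8 pathway (18% of clearance) is reduced to 0.08× activity: 0.18 × 0.08 = 0.0144.
The CYP2D6 pathway (52% of clearance) is reduced to 0.37× activity: 0.52 × 0.37 = 0.1924.
Non-CYP routes (30%) are unchanged.
New clearance relative to baseline: 0.0144 + 0.1924 + 0.3 = 0.5068.
New steady-state concentration = 24.1 / 0.5068 = 47.6 mg/L (concentration scales inversely with clearance).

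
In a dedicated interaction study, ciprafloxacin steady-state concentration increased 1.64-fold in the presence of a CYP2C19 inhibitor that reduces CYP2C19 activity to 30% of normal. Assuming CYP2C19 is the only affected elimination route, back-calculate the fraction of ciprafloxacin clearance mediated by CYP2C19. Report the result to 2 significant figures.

Call the CYP2C19 fraction fm. After the interaction, CL_new/CL_old = fm × 0.3 + (1 − fm).
Steady-state concentration ratio = 1 / (new CL fraction), so new CL fraction = 1 / 1.64 = 0.6098.
fm × 0.3 + 1 − fm = 0.6098  ⇒  fm × (0.3 − 1) = −0.3902  ⇒  fm = 0.56.

0.56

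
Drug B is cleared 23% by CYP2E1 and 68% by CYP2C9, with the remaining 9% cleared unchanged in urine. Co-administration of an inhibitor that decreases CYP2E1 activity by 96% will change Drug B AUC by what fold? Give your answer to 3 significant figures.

1.28

The CYP2E1 pathway (23% of clearance) is reduced to 0.04× activity: 0.23 × 0.04 = 0.0092.
CYP2C9 (68%) and the residual 9% are unaffected.
New clearance relative to baseline: 0.0092 + 0.68 + 0.09 = 0.7792.
AUC ratio = CL_old/CL_new = 1 / 0.7792 = 1.28.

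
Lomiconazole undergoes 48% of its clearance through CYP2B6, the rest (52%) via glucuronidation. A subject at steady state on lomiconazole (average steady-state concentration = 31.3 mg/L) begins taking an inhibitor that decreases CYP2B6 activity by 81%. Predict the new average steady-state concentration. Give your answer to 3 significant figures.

51.2 mg/L

The CYP2B6 pathway (48% of clearance) is reduced to 0.19× activity: 0.48 × 0.19 = 0.0912.
Non-CYP routes (52%) are unchanged.
Relative clearance = 0.0912 + 0.52 = 0.6112.
New average steady-state concentration = baseline ÷ relative clearance = 31.3 / 0.6112 = 51.2 mg/L.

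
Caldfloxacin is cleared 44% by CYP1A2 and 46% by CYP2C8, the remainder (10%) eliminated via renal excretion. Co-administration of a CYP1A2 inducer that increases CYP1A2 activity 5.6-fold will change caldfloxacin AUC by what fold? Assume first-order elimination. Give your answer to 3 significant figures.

The CYP1A2 pathway (44% of clearance) is boosted to 5.6× activity: 0.44 × 5.6 = 2.464.
CYP2C8 (46%) and the residual 10% are unaffected.
Relative clearance = 2.464 + 0.46 + 0.1 = 3.024.
AUC is inversely proportional to clearance, so the fold-change is 1 / 3.024 = 0.331.

0.331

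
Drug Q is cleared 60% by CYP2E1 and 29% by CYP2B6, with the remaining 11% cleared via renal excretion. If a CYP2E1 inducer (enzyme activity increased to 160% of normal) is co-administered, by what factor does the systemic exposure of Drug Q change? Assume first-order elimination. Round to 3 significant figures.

0.735

The CYP2E1 pathway (60% of clearance) is boosted to 1.6× activity: 0.6 × 1.6 = 0.96.
CYP2B6 (29%) and the residual 11% are unaffected.
Relative clearance = 0.96 + 0.29 + 0.11 = 1.36.
Systemic exposure ratio = CL_old/CL_new = 1 / 1.36 = 0.735.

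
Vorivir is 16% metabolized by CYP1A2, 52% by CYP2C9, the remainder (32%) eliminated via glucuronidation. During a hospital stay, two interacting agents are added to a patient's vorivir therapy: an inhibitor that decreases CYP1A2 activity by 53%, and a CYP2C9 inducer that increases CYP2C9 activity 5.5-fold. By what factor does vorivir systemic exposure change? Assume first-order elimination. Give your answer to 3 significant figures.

The CYP1A2 pathway (16% of clearance) is reduced to 0.47× activity: 0.16 × 0.47 = 0.0752.
The CYP2C9 pathway (52% of clearance) is boosted to 5.5× activity: 0.52 × 5.5 = 2.86.
Non-CYP routes (32%) are unchanged.
New clearance relative to baseline: 0.0752 + 2.86 + 0.32 = 3.2552.
Net systemic exposure ratio = 1 / 3.2552 = 0.307.

0.307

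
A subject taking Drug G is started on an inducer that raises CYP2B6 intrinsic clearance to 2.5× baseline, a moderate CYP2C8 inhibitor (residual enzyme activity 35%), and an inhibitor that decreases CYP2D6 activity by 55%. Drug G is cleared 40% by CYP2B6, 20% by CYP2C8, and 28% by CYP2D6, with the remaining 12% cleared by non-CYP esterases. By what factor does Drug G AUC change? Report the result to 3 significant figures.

0.760

The CYP2B6 pathway (40% of clearance) increases to 2.5× activity: 0.4 × 2.5 = 1.
The CYP2C8 pathway (20% of clearance) drops to 0.35× activity: 0.2 × 0.35 = 0.07.
The CYP2D6 pathway (28% of clearance) is reduced to 0.45× activity: 0.28 × 0.45 = 0.126.
Non-CYP routes (12%) are unchanged.
New clearance relative to baseline: 1 + 0.07 + 0.126 + 0.12 = 1.316.
Because AUC varies inversely with clearance, the combined effect is 1 / 1.316 = 0.760.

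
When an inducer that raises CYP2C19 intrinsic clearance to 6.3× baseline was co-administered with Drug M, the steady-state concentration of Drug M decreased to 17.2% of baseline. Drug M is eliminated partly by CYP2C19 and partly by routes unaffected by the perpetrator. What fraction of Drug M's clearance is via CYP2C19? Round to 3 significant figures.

Call the CYP2C19 fraction fm. After the interaction, CL_new/CL_old = fm × 6.3 + (1 − fm).
Steady-state concentration ratio = 1 / (new CL fraction), so new CL fraction = 1 / 0.172 = 5.814.
fm × 6.3 + 1 − fm = 5.814  ⇒  fm × (6.3 − 1) = 4.814  ⇒  fm = 0.908.

0.908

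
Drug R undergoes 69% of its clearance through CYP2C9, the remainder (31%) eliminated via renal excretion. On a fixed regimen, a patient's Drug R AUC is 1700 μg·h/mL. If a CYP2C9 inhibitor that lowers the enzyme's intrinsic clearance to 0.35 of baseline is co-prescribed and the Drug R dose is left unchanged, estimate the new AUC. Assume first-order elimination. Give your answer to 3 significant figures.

The CYP2C9 pathway (69% of clearance) falls to 0.35× activity: 0.69 × 0.35 = 0.2415.
Non-CYP routes (31%) are unchanged.
Relative clearance = 0.2415 + 0.31 = 0.5515.
New AUC = baseline ÷ relative clearance = 1700 / 0.5515 = 3.08 × 10³ μg·h/mL.

3.08 × 10³ μg·h/mL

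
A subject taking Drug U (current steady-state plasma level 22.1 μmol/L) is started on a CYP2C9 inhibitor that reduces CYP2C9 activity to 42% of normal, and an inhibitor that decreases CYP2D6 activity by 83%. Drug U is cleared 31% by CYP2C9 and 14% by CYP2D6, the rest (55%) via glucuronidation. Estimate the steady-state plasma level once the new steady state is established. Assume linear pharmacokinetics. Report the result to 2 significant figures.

31 μmol/L

The CYP2C9 pathway (31% of clearance) falls to 0.42× activity: 0.31 × 0.42 = 0.1302.
The CYP2D6 pathway (14% of clearance) is reduced to 0.17× activity: 0.14 × 0.17 = 0.0238.
Non-CYP routes (55%) are unchanged.
CL_new/CL_old = 0.1302 + 0.0238 + 0.55 = 0.704.
Steady-state plasma level ∝ 1/CL: new value = 22.1 / 0.704 = 31 μmol/L.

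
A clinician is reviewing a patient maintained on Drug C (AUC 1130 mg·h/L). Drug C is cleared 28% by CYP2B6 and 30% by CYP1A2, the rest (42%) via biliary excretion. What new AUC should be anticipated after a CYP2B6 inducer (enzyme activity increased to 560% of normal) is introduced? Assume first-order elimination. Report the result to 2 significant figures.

4.9 × 10² mg·h/L

CYP2B6: 0.28 × 5.6 = 1.568
CYP1A2: 0.3 (unchanged)
Other: 0.42 (unchanged)
CL_new/CL_old = 1.568 + 0.3 + 0.42 = 2.288.
AUC ∝ 1/CL, so new value = 1130 / 2.288 = 4.9 × 10² mg·h/L.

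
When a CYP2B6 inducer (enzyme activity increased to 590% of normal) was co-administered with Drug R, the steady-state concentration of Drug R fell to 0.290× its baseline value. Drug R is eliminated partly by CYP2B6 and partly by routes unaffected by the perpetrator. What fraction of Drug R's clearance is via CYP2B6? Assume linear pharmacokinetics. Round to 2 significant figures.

0.50

Let fm be the CYP2B6 fraction. New clearance relative to baseline = fm × 5.9 + (1 − fm).
Steady-state concentration ratio = 1 / (new CL fraction), so new CL fraction = 1 / 0.290 = 3.448.
fm × 5.9 + 1 − fm = 3.448  ⇒  fm × (5.9 − 1) = 2.448  ⇒  fm = 0.50.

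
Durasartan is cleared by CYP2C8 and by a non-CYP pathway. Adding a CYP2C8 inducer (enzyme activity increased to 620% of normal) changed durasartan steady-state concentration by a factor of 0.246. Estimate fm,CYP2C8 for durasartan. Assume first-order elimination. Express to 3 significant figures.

0.589

Call the CYP2C8 fraction fm. After the interaction, CL_new/CL_old = fm × 6.2 + (1 − fm).
Steady-state concentration ratio = 1 / (new CL fraction), so new CL fraction = 1 / 0.246 = 4.065.
fm × 6.2 + 1 − fm = 4.065  ⇒  fm × (6.2 − 1) = 3.065  ⇒  fm = 0.589.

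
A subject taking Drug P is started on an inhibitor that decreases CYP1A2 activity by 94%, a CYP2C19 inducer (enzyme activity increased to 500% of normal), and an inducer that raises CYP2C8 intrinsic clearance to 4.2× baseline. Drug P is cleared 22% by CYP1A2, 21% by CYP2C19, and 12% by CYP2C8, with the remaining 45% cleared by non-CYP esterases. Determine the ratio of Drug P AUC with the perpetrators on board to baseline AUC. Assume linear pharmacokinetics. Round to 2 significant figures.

The CYP1A2 pathway (22% of clearance) drops to 0.06× activity: 0.22 × 0.06 = 0.0132.
The CYP2C19 pathway (21% of clearance) increases to 5× activity: 0.21 × 5 = 1.05.
The CYP2C8 pathway (12% of clearance) increases to 4.2× activity: 0.12 × 4.2 = 0.504.
The remaining 45% of clearance is unaffected.
New clearance relative to baseline: 0.0132 + 1.05 + 0.504 + 0.45 = 2.0172.
Net AUC ratio = 1 / 2.0172 = 0.50.

0.50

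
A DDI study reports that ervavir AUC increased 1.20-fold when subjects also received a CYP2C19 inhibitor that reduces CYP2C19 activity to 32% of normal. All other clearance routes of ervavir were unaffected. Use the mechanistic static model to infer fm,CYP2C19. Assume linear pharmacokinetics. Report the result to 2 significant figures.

0.25

CL'/CL = 1 / 1.20 = 0.8333
0.32·fm + (1 − fm) = 0.8333
fm = (0.8333 − 1) / (0.32 − 1) = 0.25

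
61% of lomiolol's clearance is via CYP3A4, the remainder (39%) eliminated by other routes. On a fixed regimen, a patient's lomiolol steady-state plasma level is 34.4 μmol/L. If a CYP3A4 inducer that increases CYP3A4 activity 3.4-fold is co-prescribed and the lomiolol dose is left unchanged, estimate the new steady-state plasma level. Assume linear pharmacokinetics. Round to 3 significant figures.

14.0 μmol/L

The CYP3A4 pathway (61% of clearance) is boosted to 3.4× activity: 0.61 × 3.4 = 2.074.
The remaining 39% of clearance is unaffected.
Relative clearance = 2.074 + 0.39 = 2.464.
New steady-state plasma level = baseline ÷ relative clearance = 34.4 / 2.464 = 14.0 μmol/L.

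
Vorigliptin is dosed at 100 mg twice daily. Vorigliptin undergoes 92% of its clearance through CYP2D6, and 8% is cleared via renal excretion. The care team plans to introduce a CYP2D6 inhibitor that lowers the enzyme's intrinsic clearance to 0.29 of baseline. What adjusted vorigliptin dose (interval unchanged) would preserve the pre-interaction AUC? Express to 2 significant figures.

35 mg

CYP2D6: 0.92 × 0.29 = 0.2668
Other: 0.08 (unchanged)
Relative clearance = 0.2668 + 0.08 = 0.3468.
Css,avg = (dose rate)/CL, so holding Css fixed requires dose ∝ CL: 100 × 0.3468 = 35 mg.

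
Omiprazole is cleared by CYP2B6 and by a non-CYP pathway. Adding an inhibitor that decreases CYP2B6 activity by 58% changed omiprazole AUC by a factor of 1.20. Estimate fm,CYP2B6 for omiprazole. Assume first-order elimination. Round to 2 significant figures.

Call the CYP2B6 fraction fm. After the interaction, CL_new/CL_old = fm × 0.42 + (1 − fm).
AUC ratio = 1 / (new CL fraction), so new CL fraction = 1 / 1.20 = 0.8333.
fm × 0.42 + 1 − fm = 0.8333  ⇒  fm × (0.42 − 1) = −0.1667  ⇒  fm = 0.29.

0.29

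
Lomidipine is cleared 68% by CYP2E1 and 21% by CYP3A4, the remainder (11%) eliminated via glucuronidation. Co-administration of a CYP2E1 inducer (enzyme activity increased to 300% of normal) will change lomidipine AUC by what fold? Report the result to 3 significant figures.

The CYP2E1 pathway (68% of clearance) is boosted to 3× activity: 0.68 × 3 = 2.04.
CYP3A4 (21%) and the residual 11% are unaffected.
Relative clearance = 2.04 + 0.21 + 0.11 = 2.36.
Since AUC ∝ 1/CL, the ratio is 1 / 2.36 = 0.424.

0.424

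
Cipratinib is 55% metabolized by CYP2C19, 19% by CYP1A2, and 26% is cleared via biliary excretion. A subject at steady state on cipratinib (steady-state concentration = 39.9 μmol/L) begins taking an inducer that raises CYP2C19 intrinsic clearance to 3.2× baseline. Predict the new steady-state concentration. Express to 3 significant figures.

The CYP2C19 pathway (55% of clearance) is boosted to 3.2× activity: 0.55 × 3.2 = 1.76.
CYP1A2 (19%) and the residual 26% are unaffected.
CL_new/CL_old = 1.76 + 0.19 + 0.26 = 2.21.
With dosing unchanged, steady-state concentration scales as 1/CL: 39.9 / 2.21 = 18.1 μmol/L.

18.1 μmol/L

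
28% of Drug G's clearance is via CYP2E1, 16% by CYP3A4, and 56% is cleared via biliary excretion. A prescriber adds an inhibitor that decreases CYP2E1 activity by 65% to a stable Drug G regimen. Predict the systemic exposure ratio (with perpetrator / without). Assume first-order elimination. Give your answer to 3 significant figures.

1.22

The CYP2E1 pathway (28% of clearance) is reduced to 0.35× activity: 0.28 × 0.35 = 0.098.
CYP3A4 (16%) and the residual 56% are unaffected.
Relative clearance = 0.098 + 0.16 + 0.56 = 0.818.
Systemic exposure is inversely proportional to clearance, so the fold-change is 1 / 0.818 = 1.22.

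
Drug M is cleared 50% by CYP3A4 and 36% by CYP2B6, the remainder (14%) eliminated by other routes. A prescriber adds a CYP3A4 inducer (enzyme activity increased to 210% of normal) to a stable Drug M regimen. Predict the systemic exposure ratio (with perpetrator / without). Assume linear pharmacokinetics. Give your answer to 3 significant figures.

0.645

CYP3A4: 0.5 × 2.1 = 1.05
CYP2B6: 0.36 (unchanged)
Other: 0.14 (unchanged)
Relative clearance = 1.05 + 0.36 + 0.14 = 1.55.
Systemic exposure is inversely proportional to clearance, so the fold-change is 1 / 1.55 = 0.645.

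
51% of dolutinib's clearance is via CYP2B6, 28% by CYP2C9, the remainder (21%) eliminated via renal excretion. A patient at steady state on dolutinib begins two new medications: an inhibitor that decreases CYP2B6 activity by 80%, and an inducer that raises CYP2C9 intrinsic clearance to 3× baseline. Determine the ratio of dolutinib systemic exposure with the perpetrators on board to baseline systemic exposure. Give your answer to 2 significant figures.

The CYP2B6 pathway (51% of clearance) is reduced to 0.2× activity: 0.51 × 0.2 = 0.102.
The CYP2C9 pathway (28% of clearance) rises to 3× activity: 0.28 × 3 = 0.84.
The remaining 21% of clearance is unaffected.
New clearance relative to baseline: 0.102 + 0.84 + 0.21 = 1.152.
Systemic exposure ∝ 1/CL: fold-change = 1 / 1.152 = 0.87.

0.87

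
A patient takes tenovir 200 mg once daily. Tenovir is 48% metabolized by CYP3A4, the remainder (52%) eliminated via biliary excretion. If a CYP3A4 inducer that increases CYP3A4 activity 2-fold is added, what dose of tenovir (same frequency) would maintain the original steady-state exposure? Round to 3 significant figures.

The CYP3A4 pathway (48% of clearance) increases to 2× activity: 0.48 × 2 = 0.96.
Non-CYP routes (52%) are unchanged.
New clearance relative to baseline: 0.96 + 0.52 = 1.48.
To maintain the same steady-state level, dose must scale with clearance: new dose = 200 × 1.48 = 296 mg.

296 mg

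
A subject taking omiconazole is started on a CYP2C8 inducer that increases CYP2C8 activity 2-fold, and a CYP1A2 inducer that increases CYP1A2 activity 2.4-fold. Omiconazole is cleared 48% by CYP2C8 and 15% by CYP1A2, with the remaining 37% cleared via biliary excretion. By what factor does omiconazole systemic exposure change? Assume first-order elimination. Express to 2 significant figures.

0.59

The CYP2C8 pathway (48% of clearance) is boosted to 2× activity: 0.48 × 2 = 0.96.
The CYP1A2 pathway (15% of clearance) increases to 2.4× activity: 0.15 × 2.4 = 0.36.
The remaining 37% of clearance is unaffected.
New clearance relative to baseline: 0.96 + 0.36 + 0.37 = 1.69.
Because systemic exposure varies inversely with clearance, the combined effect is 1 / 1.69 = 0.59.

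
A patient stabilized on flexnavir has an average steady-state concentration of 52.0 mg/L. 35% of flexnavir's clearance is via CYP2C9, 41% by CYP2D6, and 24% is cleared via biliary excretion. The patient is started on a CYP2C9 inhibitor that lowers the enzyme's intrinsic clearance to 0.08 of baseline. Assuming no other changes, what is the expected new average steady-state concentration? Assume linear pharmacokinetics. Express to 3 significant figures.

The CYP2C9 pathway (35% of clearance) falls to 0.08× activity: 0.35 × 0.08 = 0.028.
CYP2D6 (41%) and the residual 24% are unaffected.
CL_new/CL_old = 0.028 + 0.41 + 0.24 = 0.678.
New average steady-state concentration = baseline ÷ relative clearance = 52.0 / 0.678 = 76.7 mg/L.

76.7 mg/L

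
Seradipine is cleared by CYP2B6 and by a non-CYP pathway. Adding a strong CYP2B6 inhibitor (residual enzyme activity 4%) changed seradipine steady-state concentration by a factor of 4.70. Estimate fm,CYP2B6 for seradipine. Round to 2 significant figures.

0.82

CL'/CL = 1 / 4.70 = 0.2128
0.04·fm + (1 − fm) = 0.2128
fm = (0.2128 − 1) / (0.04 − 1) = 0.82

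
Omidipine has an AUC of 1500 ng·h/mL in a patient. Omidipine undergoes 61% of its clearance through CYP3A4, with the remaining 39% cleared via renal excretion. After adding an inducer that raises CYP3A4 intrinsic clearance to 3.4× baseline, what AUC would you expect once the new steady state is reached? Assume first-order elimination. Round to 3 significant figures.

609 ng·h/mL

CYP3A4: 0.61 × 3.4 = 2.074
Other: 0.39 (unchanged)
New clearance relative to baseline: 2.074 + 0.39 = 2.464.
AUC ∝ 1/CL, so new value = 1500 / 2.464 = 609 ng·h/mL.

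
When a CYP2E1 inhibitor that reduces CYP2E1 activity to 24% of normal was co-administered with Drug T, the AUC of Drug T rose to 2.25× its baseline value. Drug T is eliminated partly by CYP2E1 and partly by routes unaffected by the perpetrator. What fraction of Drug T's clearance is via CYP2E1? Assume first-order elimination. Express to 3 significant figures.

Let fm be the CYP2E1 fraction. New clearance relative to baseline = fm × 0.24 + (1 − fm).
AUC ratio = 1 / (new CL fraction), so new CL fraction = 1 / 2.25 = 0.4444.
fm × 0.24 + 1 − fm = 0.4444  ⇒  fm × (0.24 − 1) = −0.5556  ⇒  fm = 0.731.

0.731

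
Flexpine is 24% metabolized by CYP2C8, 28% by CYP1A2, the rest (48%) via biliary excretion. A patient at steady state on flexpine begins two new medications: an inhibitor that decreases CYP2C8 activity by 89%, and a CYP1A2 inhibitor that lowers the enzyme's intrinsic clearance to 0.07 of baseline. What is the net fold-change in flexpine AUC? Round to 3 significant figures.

The CYP2C8 pathway (24% of clearance) is reduced to 0.11× activity: 0.24 × 0.11 = 0.0264.
The CYP1A2 pathway (28% of clearance) drops to 0.07× activity: 0.28 × 0.07 = 0.0196.
The remaining 48% of clearance is unaffected.
New clearance relative to baseline: 0.0264 + 0.0196 + 0.48 = 0.526.
AUC ∝ 1/CL: fold-change = 1 / 0.526 = 1.90.

1.90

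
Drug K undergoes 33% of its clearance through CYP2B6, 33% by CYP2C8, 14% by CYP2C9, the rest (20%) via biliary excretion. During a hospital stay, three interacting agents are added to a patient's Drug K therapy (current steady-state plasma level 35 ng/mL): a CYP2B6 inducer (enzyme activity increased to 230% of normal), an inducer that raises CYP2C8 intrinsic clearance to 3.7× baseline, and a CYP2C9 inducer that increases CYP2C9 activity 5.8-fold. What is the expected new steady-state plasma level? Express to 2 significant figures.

The CYP2B6 pathway (33% of clearance) rises to 2.3× activity: 0.33 × 2.3 = 0.759.
The CYP2C8 pathway (33% of clearance) rises to 3.7× activity: 0.33 × 3.7 = 1.221.
The CYP2C9 pathway (14% of clearance) increases to 5.8× activity: 0.14 × 5.8 = 0.812.
Non-CYP routes (20%) are unchanged.
CL_new/CL_old = 0.759 + 1.221 + 0.812 + 0.2 = 2.992.
Steady-state plasma level ∝ 1/CL: new value = 35 / 2.992 = 12 ng/mL.

12 ng/mL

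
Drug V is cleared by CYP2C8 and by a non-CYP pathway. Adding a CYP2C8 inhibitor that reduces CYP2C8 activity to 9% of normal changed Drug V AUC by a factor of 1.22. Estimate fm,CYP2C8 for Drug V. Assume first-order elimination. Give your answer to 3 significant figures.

Let x = fm,CYP2C8. Because AUC ∝ 1/CL, relative clearance fell to 1/1.22 = 0.8197.
Only the CYP2C8 route changed, so 0.8197 = x·0.09 + (1 − x), giving x = 0.198.

0.198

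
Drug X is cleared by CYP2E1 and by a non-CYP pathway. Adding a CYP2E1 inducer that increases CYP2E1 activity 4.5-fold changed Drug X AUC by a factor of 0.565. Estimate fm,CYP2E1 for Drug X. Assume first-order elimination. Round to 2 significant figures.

Write x for the fraction cleared via CYP2E1. The observed AUC change means clearance rose to 1/0.565 = 1.77 of baseline.
Only the CYP2E1 route changed, so 1.77 = x·4.5 + (1 − x), giving x = 0.22.

0.22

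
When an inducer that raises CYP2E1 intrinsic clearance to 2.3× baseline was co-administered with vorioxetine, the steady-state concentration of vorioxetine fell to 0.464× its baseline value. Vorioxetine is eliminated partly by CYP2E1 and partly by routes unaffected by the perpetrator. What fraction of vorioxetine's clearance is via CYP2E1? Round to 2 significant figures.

Let x = fm,CYP2E1. Because steady-state concentration ∝ 1/CL, relative clearance rose to 1/0.464 = 2.155.
Setting x·2.3 + (1 − x) = 2.155 and solving: x = (2.155 − 1)/(2.3 − 1) = 0.89.

0.89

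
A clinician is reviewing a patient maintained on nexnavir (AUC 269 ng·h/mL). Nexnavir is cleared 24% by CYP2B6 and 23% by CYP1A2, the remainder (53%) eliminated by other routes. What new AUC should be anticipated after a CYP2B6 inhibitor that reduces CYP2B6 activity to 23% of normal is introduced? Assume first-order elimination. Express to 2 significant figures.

The CYP2B6 pathway (24% of clearance) drops to 0.23× activity: 0.24 × 0.23 = 0.0552.
CYP1A2 (23%) and the residual 53% are unaffected.
CL_new/CL_old = 0.0552 + 0.23 + 0.53 = 0.8152.
New AUC = baseline ÷ relative clearance = 269 / 0.8152 = 3.3 × 10² ng·h/mL.

3.3 × 10² ng·h/mL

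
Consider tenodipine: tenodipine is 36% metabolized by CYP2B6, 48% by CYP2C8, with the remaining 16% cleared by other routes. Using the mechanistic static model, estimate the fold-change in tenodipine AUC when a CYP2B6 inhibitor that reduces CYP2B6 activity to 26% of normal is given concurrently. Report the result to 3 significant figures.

1.36

CYP2B6: 0.36 × 0.26 = 0.0936
CYP2C8: 0.48 (unchanged)
Other: 0.16 (unchanged)
Relative clearance = 0.0936 + 0.48 + 0.16 = 0.7336.
AUC ratio = CL_old/CL_new = 1 / 0.7336 = 1.36.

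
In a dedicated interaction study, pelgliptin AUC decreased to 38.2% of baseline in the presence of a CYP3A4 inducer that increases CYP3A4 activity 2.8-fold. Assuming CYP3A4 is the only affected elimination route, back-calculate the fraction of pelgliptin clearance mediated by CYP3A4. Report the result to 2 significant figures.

CL'/CL = 1 / 0.382 = 2.618
2.8·fm + (1 − fm) = 2.618
fm = (2.618 − 1) / (2.8 − 1) = 0.90

0.90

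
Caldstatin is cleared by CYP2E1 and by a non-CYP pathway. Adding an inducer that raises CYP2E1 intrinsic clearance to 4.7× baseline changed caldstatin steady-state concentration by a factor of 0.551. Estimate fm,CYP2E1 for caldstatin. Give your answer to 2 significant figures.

0.22

CL'/CL = 1 / 0.551 = 1.815
4.7·fm + (1 − fm) = 1.815
fm = (1.815 − 1) / (4.7 − 1) = 0.22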